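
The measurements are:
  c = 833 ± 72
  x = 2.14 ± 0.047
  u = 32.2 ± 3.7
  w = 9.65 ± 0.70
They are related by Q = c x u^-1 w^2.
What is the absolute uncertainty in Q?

1060

Each factor contributes (exponent × relative error)² to (δQ/Q)²:
  (1·δc/c)² = (1×0.0864)² = 0.00747;  (1·δx/x)² = (1×0.0220)² = 0.000482;  (-1·δu/u)² = (-1×0.115)² = 0.0132;  (2·δw/w)² = (2×0.0725)² = 0.0210
δQ/Q = √(0.0422) = 0.205
Q = 5160, so δQ = 0.205 × 5160 = 1060.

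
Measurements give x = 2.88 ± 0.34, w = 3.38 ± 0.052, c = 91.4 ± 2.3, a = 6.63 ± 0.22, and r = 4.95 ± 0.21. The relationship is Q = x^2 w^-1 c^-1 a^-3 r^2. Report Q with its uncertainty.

Each factor contributes (exponent × relative error)² to (δQ/Q)²:
  (2·δx/x)² = (2×0.118)² = 0.0557;  (-1·δw/w)² = (-1×0.0154)² = 0.000237;  (-1·δc/c)² = (-1×0.0252)² = 0.000633;  (-3·δa/a)² = (-3×0.0332)² = 0.00991;  (2·δr/r)² = (2×0.0424)² = 0.00720
δQ/Q = √(0.0737) = 0.272
Q = 0.00226, so δQ = 0.272 × 0.00226 = 0.000613.

0.00226 ± 0.000613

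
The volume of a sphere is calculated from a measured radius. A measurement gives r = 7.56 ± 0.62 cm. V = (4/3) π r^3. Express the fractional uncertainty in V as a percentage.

24.6%

Products/powers → add relative errors in quadrature, weighted by exponent:
  (3·δr/r)² = (3×0.0820)² = 0.0605
δV/V = √(0.0605) = 0.246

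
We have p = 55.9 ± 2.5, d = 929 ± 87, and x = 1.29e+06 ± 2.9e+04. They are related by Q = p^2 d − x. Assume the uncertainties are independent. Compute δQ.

3.77e+05

Let w = p^2·d = 2.9e+06. δw/w = √((2·δp/p)² + (1·δd/d)²) = √(0.00800 + 0.00877) = 0.130, so δw = 3.76e+05.
Q = w − x: δQ = √(δw² + δx²) = √(1.41e+11 + 8.41e+08) = 3.77e+05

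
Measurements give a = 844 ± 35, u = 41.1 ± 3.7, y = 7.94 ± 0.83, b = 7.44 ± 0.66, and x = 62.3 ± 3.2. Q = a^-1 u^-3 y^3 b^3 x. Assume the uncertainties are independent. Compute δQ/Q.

For a monomial Q ∝ a^-1, u^-3, y^3, b^3, x, fractional errors add in quadrature:
  (-1·δa/a)² = (-1×0.0415)² = 0.00172;  (-3·δu/u)² = (-3×0.0900)² = 0.0729;  (3·δy/y)² = (3×0.105)² = 0.0983;  (3·δb/b)² = (3×0.0887)² = 0.0708;  (1·δx/x)² = (1×0.0514)² = 0.00264
δQ/Q = √(0.246) = 0.496

0.496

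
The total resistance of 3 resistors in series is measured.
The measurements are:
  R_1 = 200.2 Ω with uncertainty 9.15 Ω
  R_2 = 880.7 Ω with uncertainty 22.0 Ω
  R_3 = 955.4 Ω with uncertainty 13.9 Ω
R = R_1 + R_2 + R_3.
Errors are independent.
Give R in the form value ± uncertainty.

For a sum/difference, combine absolute errors in quadrature:
  (δR_1)² = 83.7;  (δR_2)² = 484;  (δR_3)² = 193
δR = √(761) = 27.6 Ω
R = 2036 Ω.

2036 ± 27.6 Ω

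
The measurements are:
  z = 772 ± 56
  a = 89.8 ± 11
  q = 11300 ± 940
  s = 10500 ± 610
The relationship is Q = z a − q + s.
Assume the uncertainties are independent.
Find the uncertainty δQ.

9930

Let p = z·a = 69300. δp/p = √((1·δz/z)² + (1·δa/a)²) = √(0.00526 + 0.0150) = 0.142, so δp = 9870.
Q = p − q + s: δQ = √(δp² + δq² + δs²) = √(9.74e+07 + 8.84e+05 + 3.72e+05) = 9930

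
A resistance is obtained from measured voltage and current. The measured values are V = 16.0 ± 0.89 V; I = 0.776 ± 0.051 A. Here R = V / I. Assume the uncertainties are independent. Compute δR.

1.78 Ω

Since R is a product/quotient, work with relative uncertainties:
  (1·δV/V)² = (1×0.0556)² = 0.00309;  (-1·δI/I)² = (-1×0.0657)² = 0.00432
δR/R = √(0.00741) = 0.0861
R = 20.6 Ω, so δR = 0.0861 × 20.6 = 1.78 Ω.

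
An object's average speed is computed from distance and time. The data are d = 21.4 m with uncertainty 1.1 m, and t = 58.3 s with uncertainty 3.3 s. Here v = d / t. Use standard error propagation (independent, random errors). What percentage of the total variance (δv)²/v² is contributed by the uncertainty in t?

54.8%

(δv/v)² = (1·δd/d)² + (-1·δt/t)²
  d term: (1×0.0514)² = 0.00264
  t term: (-1×0.0566)² = 0.00320
Total = 0.00585. Share from t = 0.00320/0.00585 = 0.548.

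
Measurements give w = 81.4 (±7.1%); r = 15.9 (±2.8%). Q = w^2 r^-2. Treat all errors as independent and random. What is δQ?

4.00

Relative error in a monomial: (δQ/Q)² = Σ (nᵢ · δxᵢ/xᵢ)².
  (2·δw/w)² = (2×0.0710)² = 0.0202;  (-2·δr/r)² = (-2×0.0280)² = 0.00314
δQ/Q = √(0.0233) = 0.153
Q = 26.2, so δQ = 0.153 × 26.2 = 4.00.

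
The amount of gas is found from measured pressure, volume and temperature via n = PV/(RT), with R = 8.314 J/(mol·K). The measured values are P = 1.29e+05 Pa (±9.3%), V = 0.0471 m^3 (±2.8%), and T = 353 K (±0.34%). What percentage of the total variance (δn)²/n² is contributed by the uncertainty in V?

(δn/n)² = (1·δP/P)² + (1·δV/V)² + (-1·δT/T)²
  P term: (1×0.0930)² = 0.00865
  V term: (1×0.0280)² = 0.000784
  T term: (-1×0.00340)² = 1.16e-05
Total = 0.00944. Share from V = 0.000784/0.00944 = 0.0830.

8.30%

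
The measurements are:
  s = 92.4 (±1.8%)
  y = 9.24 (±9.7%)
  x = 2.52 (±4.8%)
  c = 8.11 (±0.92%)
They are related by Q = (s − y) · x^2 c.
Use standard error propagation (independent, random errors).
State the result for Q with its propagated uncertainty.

Let u = s − y = 83.2. δu = √(δs² + δy²) = √(2.77 + 0.803) = 1.89, so δu/u = 0.0227.
Q is then a monomial in u, x, c:
δQ/Q = √((δu/u)² + (2·δx/x)² + (1·δc/c)²) = √(0.000516 + 0.00922 + 8.46e-05) = 0.0991
Q = 4280, so δQ = 0.0991 × 4280 = 424.

4280 ± 424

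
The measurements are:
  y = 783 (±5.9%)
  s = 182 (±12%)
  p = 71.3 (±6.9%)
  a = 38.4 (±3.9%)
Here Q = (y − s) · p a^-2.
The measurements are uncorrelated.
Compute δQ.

3.91

Let u = y − s = 601. δu = √(δy² + δs²) = √(2130 + 477) = 51.1, so δu/u = 0.0850.
Q is then a monomial in u, p, a:
δQ/Q = √((δu/u)² + (1·δp/p)² + (-2·δa/a)²) = √(0.00723 + 0.00476 + 0.00608) = 0.134
Q = 29.1, so δQ = 0.134 × 29.1 = 3.91.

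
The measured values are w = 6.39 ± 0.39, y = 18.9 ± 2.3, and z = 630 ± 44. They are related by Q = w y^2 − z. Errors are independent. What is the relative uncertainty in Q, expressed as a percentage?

Let p = w·y^2 = 2280. δp/p = √((1·δw/w)² + (2·δy/y)²) = √(0.00373 + 0.0592) = 0.251, so δp = 573.
Q = p − z: δQ = √(δp² + δz²) = √(3.28e+05 + 1940) = 574
Q = 1650, so δQ/Q = 574/1650 = 0.348.

34.8%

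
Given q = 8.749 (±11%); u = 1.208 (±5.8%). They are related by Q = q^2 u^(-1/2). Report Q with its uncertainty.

69.64 ± 15.5

For a monomial Q ∝ q^2, u^(-1/2), fractional errors add in quadrature:
  (2·δq/q)² = (2×0.110)² = 0.0484;  (−½·δu/u)² = (-0.5×0.0580)² = 0.000841
δQ/Q = √(0.0492) = 0.222
Q = 69.64, so δQ = 0.222 × 69.64 = 15.5.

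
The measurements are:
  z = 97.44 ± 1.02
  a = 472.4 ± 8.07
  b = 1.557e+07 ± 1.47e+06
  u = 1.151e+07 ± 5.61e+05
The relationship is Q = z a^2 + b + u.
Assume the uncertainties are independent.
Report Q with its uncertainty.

Let p = z·a^2 = 2.174e+07. δp/p = √((1·δz/z)² + (2·δa/a)²) = √(0.000110 + 0.00117) = 0.0357, so δp = 7.77e+05.
Q = p + b + u: δQ = √(δp² + δb² + δu²) = √(6.04e+11 + 2.16e+12 + 3.15e+11) = 1.75e+06
Q = 4.882e+07.

(4.882 ± 0.175) × 10^7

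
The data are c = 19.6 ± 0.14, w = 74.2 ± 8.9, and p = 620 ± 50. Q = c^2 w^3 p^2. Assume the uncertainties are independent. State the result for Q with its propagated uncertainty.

(6.03 ± 2.38) × 10^13

Each factor contributes (exponent × relative error)² to (δQ/Q)²:
  (2·δc/c)² = (2×0.00714)² = 0.000204;  (3·δw/w)² = (3×0.120)² = 0.129;  (2·δp/p)² = (2×0.0806)² = 0.0260
δQ/Q = √(0.156) = 0.395
Q = 6.03e+13, so δQ = 0.395 × 6.03e+13 = 2.38e+13.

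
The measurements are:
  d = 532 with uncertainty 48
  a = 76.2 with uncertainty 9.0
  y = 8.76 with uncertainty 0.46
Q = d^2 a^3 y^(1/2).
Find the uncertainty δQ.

Relative error in a monomial: (δQ/Q)² = Σ (nᵢ · δxᵢ/xᵢ)².
  (2·δd/d)² = (2×0.0902)² = 0.0326;  (3·δa/a)² = (3×0.118)² = 0.126;  (½·δy/y)² = (0.5×0.0525)² = 0.000689
δQ/Q = √(0.159) = 0.398
Q = 3.71e+11, so δQ = 0.398 × 3.71e+11 = 1.48e+11.

1.48e+11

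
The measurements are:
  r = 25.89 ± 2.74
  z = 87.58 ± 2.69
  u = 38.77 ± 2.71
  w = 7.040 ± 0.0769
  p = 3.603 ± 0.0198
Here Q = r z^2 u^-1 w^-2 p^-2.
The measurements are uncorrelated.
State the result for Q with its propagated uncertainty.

Since Q is a product/quotient, work with relative uncertainties:
  (1·δr/r)² = (1×0.106)² = 0.0112;  (2·δz/z)² = (2×0.0307)² = 0.00377;  (-1·δu/u)² = (-1×0.0699)² = 0.00489;  (-2·δw/w)² = (-2×0.0109)² = 0.000477;  (-2·δp/p)² = (-2×0.00550)² = 0.000121
δQ/Q = √(0.0205) = 0.143
Q = 7.961, so δQ = 0.143 × 7.961 = 1.14.

7.961 ± 1.14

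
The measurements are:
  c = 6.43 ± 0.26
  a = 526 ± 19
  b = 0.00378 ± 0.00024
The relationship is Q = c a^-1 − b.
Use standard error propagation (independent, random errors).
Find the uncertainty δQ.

Let p = c·a^-1 = 0.0122. δp/p = √((1·δc/c)² + (-1·δa/a)²) = √(0.00164 + 0.00130) = 0.0542, so δp = 0.000663.
Q = p − b: δQ = √(δp² + δb²) = √(4.39e-07 + 5.76e-08) = 0.000705

0.000705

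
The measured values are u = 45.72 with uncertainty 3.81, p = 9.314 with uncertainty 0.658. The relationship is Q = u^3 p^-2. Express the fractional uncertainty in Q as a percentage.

28.7%

Since Q is a product/quotient, work with relative uncertainties:
  (3·δu/u)² = (3×0.0833)² = 0.0625;  (-2·δp/p)² = (-2×0.0706)² = 0.0200
δQ/Q = √(0.0825) = 0.287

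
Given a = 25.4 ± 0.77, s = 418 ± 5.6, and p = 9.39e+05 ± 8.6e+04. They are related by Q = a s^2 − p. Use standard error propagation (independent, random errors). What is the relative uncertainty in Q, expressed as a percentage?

5.69%

Let w = a·s^2 = 4.44e+06. δw/w = √((1·δa/a)² + (2·δs/s)²) = √(0.000919 + 0.000718) = 0.0405, so δw = 1.8e+05.
Q = w − p: δQ = √(δw² + δp²) = √(3.22e+10 + 7.4e+09) = 1.99e+05
Q = 3.5e+06, so δQ/Q = 1.99e+05/3.5e+06 = 0.0569.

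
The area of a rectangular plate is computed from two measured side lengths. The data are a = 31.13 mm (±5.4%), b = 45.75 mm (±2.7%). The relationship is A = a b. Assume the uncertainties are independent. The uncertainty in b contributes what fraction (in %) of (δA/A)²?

20.0%

(δA/A)² = (1·δa/a)² + (1·δb/b)²
  a term: (1×0.0540)² = 0.00292
  b term: (1×0.0270)² = 0.000729
Total = 0.00365. Share from b = 0.000729/0.00365 = 0.200.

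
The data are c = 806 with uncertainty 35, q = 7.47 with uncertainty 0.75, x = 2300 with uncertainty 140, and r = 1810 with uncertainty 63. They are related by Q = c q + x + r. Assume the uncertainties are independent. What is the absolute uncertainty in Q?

676

Let p = c·q = 6020. δp/p = √((1·δc/c)² + (1·δq/q)²) = √(0.00189 + 0.0101) = 0.109, so δp = 659.
Q = p + x + r: δQ = √(δp² + δx² + δr²) = √(4.34e+05 + 19600 + 3970) = 676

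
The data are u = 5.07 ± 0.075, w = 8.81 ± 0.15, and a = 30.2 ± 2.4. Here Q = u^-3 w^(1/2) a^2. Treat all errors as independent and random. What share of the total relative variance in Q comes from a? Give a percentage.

(δQ/Q)² = (-3·δu/u)² + (½·δw/w)² + (2·δa/a)²
  u term: (-3×0.0148)² = 0.00197
  w term: (0.5×0.0170)² = 7.25e-05
  a term: (2×0.0795)² = 0.0253
Total = 0.0273. Share from a = 0.0253/0.0273 = 0.925.

92.5%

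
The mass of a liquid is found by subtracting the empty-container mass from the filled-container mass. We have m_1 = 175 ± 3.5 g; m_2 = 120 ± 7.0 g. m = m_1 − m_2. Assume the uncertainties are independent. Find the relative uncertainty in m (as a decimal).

0.142

m is a linear combination, so absolute uncertainties add in quadrature:
  (δm_1)² = 12.2;  (δm_2)² = 49.0
δm = √(61.2) = 7.83 g
m = 55.0 g, so δm/m = 7.83/55.0 = 0.142.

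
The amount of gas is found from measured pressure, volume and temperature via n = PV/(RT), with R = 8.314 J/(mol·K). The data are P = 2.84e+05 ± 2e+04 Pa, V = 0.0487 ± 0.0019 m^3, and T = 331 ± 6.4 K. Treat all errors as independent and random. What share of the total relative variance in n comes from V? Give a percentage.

22.2%

(δn/n)² = (1·δP/P)² + (1·δV/V)² + (-1·δT/T)²
  P term: (1×0.0704)² = 0.00496
  V term: (1×0.0390)² = 0.00152
  T term: (-1×0.0193)² = 0.000374
Total = 0.00686. Share from V = 0.00152/0.00686 = 0.222.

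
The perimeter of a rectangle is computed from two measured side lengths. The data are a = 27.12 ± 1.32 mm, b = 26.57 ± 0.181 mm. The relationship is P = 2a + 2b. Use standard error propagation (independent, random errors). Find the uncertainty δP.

Absolute uncertainties add in quadrature for a linear combination:
  (2·δa)² = 6.97;  (2·δb)² = 0.131
δP = √(7.10) = 2.66 mm

2.66 mm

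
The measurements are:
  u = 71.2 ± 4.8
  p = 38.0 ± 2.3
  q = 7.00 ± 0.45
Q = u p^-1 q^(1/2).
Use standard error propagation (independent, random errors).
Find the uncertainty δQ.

Each factor contributes (exponent × relative error)² to (δQ/Q)²:
  (1·δu/u)² = (1×0.0674)² = 0.00454;  (-1·δp/p)² = (-1×0.0605)² = 0.00366;  (½·δq/q)² = (0.5×0.0643)² = 0.00103
δQ/Q = √(0.00924) = 0.0961
Q = 4.96, so δQ = 0.0961 × 4.96 = 0.477.

0.477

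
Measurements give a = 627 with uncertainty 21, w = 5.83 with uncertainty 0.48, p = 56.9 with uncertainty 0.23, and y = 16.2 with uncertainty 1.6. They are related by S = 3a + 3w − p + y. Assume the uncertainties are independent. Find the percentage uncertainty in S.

3.39%

For a sum/difference, combine absolute errors in quadrature:
  (3·δa)² = 3970;  (3·δw)² = 2.07;  (δp)² = 0.0529;  (δy)² = 2.56
δS = √(3970) = 63.0
S = 1860, so δS/S = 63.0/1860 = 0.0339.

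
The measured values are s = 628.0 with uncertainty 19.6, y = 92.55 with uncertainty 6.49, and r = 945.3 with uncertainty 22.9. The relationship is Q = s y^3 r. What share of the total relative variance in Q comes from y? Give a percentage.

(δQ/Q)² = (1·δs/s)² + (3·δy/y)² + (1·δr/r)²
  s term: (1×0.0312)² = 0.000974
  y term: (3×0.0701)² = 0.0443
  r term: (1×0.0242)² = 0.000587
Total = 0.0458. Share from y = 0.0443/0.0458 = 0.966.

96.6%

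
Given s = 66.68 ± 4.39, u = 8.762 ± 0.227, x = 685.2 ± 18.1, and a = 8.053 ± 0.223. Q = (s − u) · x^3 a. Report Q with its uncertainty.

Let w = s − u = 57.92. δw = √(δs² + δu²) = √(19.3 + 0.0515) = 4.40, so δw/w = 0.0759.
Q is then a monomial in w, x, a:
δQ/Q = √((δw/w)² + (3·δx/x)² + (1·δa/a)²) = √(0.00576 + 0.00628 + 0.000767) = 0.113
Q = 1.5e+11, so δQ = 0.113 × 1.5e+11 = 1.7e+10.

(1.500 ± 0.170) × 10^11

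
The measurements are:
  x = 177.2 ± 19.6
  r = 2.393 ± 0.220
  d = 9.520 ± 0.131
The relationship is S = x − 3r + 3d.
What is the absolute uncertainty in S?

19.6

Each term contributes (cᵢ δxᵢ)² to (δS)²:
  (δx)² = 384;  (3·δr)² = 0.436;  (3·δd)² = 0.154
δS = √(385) = 19.6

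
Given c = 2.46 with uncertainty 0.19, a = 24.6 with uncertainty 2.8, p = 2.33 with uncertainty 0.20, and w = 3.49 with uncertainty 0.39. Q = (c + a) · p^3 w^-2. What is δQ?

10.0

Let u = c + a = 27.1. δu = √(δc² + δa²) = √(0.0361 + 7.84) = 2.81, so δu/u = 0.104.
Q is then a monomial in u, p, w:
δQ/Q = √((δu/u)² + (3·δp/p)² + (-2·δw/w)²) = √(0.0108 + 0.0663 + 0.0500) = 0.356
Q = 28.1, so δQ = 0.356 × 28.1 = 10.0.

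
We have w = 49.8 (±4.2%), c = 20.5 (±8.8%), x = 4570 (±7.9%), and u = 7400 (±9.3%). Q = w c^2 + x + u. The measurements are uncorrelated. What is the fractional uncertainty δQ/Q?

0.118

Let p = w·c^2 = 20900. δp/p = √((1·δw/w)² + (2·δc/c)²) = √(0.00176 + 0.0310) = 0.181, so δp = 3790.
Q = p + x + u: δQ = √(δp² + δx² + δu²) = √(1.43e+07 + 1.3e+05 + 4.74e+05) = 3870
Q = 32900, so δQ/Q = 3870/32900 = 0.118.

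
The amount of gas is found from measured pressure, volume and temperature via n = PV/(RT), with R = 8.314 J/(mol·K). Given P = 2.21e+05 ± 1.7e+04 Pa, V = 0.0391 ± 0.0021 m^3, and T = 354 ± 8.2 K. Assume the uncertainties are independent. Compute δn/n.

0.0966

Each factor contributes (exponent × relative error)² to (δn/n)²:
  (1·δP/P)² = (1×0.0769)² = 0.00592;  (1·δV/V)² = (1×0.0537)² = 0.00288;  (-1·δT/T)² = (-1×0.0232)² = 0.000537
δn/n = √(0.00934) = 0.0966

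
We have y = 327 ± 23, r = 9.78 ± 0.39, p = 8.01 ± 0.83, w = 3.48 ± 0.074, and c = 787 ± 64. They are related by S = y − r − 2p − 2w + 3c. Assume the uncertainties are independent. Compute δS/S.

0.0728

For a sum/difference, combine absolute errors in quadrature:
  (δy)² = 529;  (δr)² = 0.152;  (2·δp)² = 2.76;  (2·δw)² = 0.0219;  (3·δc)² = 36900
δS = √(37400) = 193
S = 2660, so δS/S = 193/2660 = 0.0728.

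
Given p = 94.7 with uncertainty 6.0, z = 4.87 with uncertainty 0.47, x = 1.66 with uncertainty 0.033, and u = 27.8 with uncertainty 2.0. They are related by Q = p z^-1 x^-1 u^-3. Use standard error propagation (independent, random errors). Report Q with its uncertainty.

0.000545 ± 0.000134

Relative error in a monomial: (δQ/Q)² = Σ (nᵢ · δxᵢ/xᵢ)².
  (1·δp/p)² = (1×0.0634)² = 0.00401;  (-1·δz/z)² = (-1×0.0965)² = 0.00931;  (-1·δx/x)² = (-1×0.0199)² = 0.000395;  (-3·δu/u)² = (-3×0.0719)² = 0.0466
δQ/Q = √(0.0603) = 0.246
Q = 0.000545, so δQ = 0.246 × 0.000545 = 0.000134.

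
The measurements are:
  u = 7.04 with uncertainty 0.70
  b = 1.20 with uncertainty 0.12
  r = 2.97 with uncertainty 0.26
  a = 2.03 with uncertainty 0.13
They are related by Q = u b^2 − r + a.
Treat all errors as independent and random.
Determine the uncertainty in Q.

Let p = u·b^2 = 10.1. δp/p = √((1·δu/u)² + (2·δb/b)²) = √(0.00989 + 0.0400) = 0.223, so δp = 2.26.
Q = p − r + a: δQ = √(δp² + δr² + δa²) = √(5.13 + 0.0676 + 0.0169) = 2.28

2.28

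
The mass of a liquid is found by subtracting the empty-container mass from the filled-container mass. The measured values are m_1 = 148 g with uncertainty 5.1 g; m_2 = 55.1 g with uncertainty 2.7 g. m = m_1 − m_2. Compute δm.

Absolute uncertainties add in quadrature for a linear combination:
  (δm_1)² = 26.0;  (δm_2)² = 7.29
δm = √(33.3) = 5.77 g

5.77 g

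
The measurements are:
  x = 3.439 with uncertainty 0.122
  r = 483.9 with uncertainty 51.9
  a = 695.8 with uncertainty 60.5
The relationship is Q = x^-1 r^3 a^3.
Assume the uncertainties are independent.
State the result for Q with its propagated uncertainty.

For a monomial Q ∝ x^-1, r^3, a^3, fractional errors add in quadrature:
  (-1·δx/x)² = (-1×0.0355)² = 0.00126;  (3·δr/r)² = (3×0.107)² = 0.104;  (3·δa/a)² = (3×0.0870)² = 0.0680
δQ/Q = √(0.173) = 0.416
Q = 1.11e+16, so δQ = 0.416 × 1.11e+16 = 4.61e+15.

(1.110 ± 0.461) × 10^16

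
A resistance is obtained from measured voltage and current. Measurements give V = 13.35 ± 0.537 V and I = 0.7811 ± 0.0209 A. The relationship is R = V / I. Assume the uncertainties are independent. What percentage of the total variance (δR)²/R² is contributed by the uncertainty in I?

30.7%

(δR/R)² = (1·δV/V)² + (-1·δI/I)²
  V term: (1×0.0402)² = 0.00162
  I term: (-1×0.0268)² = 0.000716
Total = 0.00233. Share from I = 0.000716/0.00233 = 0.307.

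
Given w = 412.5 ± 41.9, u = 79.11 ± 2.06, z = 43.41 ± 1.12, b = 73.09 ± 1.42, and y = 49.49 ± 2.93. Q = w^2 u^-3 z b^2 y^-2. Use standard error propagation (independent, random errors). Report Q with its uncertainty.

Relative error in a monomial: (δQ/Q)² = Σ (nᵢ · δxᵢ/xᵢ)².
  (2·δw/w)² = (2×0.102)² = 0.0413;  (-3·δu/u)² = (-3×0.0260)² = 0.00610;  (1·δz/z)² = (1×0.0258)² = 0.000666;  (2·δb/b)² = (2×0.0194)² = 0.00151;  (-2·δy/y)² = (-2×0.0592)² = 0.0140
δQ/Q = √(0.0636) = 0.252
Q = 32.54, so δQ = 0.252 × 32.54 = 8.20.

32.54 ± 8.20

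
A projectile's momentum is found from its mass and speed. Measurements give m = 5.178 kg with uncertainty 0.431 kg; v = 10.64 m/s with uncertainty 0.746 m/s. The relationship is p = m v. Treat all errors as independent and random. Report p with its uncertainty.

55.09 ± 6.00 kg·m/s

Products/powers → add relative errors in quadrature, weighted by exponent:
  (1·δm/m)² = (1×0.0832)² = 0.00693;  (1·δv/v)² = (1×0.0701)² = 0.00492
δp/p = √(0.0118) = 0.109
p = 55.09 kg·m/s, so δp = 0.109 × 55.09 = 6.00 kg·m/s.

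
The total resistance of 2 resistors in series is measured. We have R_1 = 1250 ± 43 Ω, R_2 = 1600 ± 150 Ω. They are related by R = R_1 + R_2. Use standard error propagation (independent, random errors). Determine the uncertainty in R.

156 Ω

Absolute uncertainties add in quadrature for a linear combination:
  (δR_1)² = 1850;  (δR_2)² = 22500
δR = √(24300) = 156 Ω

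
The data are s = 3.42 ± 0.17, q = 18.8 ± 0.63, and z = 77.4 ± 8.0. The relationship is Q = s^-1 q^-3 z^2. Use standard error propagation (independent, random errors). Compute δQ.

0.0620

Products/powers → add relative errors in quadrature, weighted by exponent:
  (-1·δs/s)² = (-1×0.0497)² = 0.00247;  (-3·δq/q)² = (-3×0.0335)² = 0.0101;  (2·δz/z)² = (2×0.103)² = 0.0427
δQ/Q = √(0.0553) = 0.235
Q = 0.264, so δQ = 0.235 × 0.264 = 0.0620.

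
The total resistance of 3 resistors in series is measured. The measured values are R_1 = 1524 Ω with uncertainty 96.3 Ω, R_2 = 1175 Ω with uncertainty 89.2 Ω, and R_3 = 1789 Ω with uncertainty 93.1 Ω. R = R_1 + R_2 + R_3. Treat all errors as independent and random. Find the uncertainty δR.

Sums and differences: (δR)² = Σ (cᵢ δxᵢ)².
  (δR_1)² = 9270;  (δR_2)² = 7960;  (δR_3)² = 8670
δR = √(25900) = 161 Ω

161 Ω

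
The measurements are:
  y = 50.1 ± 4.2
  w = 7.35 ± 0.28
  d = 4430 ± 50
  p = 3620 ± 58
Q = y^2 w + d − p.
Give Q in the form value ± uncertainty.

Let h = y^2·w = 18400. δh/h = √((2·δy/y)² + (1·δw/w)²) = √(0.0281 + 0.00145) = 0.172, so δh = 3170.
Q = h + d − p: δQ = √(δh² + δd² + δp²) = √(1.01e+07 + 2500 + 3360) = 3170
Q = 19300.

19300 ± 3170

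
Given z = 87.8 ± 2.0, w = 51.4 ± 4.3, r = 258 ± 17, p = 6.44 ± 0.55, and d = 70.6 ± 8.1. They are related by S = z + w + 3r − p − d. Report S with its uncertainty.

836 ± 51.9

Each term contributes (cᵢ δxᵢ)² to (δS)²:
  (δz)² = 4.00;  (δw)² = 18.5;  (3·δr)² = 2600;  (δp)² = 0.303;  (δd)² = 65.6
δS = √(2690) = 51.9
S = 836.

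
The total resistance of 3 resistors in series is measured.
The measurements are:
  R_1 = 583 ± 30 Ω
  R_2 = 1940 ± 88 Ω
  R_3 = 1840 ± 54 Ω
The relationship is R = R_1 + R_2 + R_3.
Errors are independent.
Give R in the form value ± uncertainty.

For a sum/difference, combine absolute errors in quadrature:
  (δR_1)² = 900;  (δR_2)² = 7740;  (δR_3)² = 2920
δR = √(11600) = 108 Ω
R = 4360 Ω.

4360 ± 108 Ω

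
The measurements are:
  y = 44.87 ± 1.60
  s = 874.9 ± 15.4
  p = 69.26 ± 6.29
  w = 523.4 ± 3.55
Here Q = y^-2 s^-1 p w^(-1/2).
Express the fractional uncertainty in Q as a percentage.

11.7%

Each factor contributes (exponent × relative error)² to (δQ/Q)²:
  (-2·δy/y)² = (-2×0.0357)² = 0.00509;  (-1·δs/s)² = (-1×0.0176)² = 0.000310;  (1·δp/p)² = (1×0.0908)² = 0.00825;  (−½·δw/w)² = (-0.5×0.00678)² = 1.15e-05
δQ/Q = √(0.0137) = 0.117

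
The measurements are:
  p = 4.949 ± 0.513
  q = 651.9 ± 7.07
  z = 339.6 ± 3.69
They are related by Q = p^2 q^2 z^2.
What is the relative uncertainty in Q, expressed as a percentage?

21.0%

Each factor contributes (exponent × relative error)² to (δQ/Q)²:
  (2·δp/p)² = (2×0.104)² = 0.0430;  (2·δq/q)² = (2×0.0108)² = 0.000470;  (2·δz/z)² = (2×0.0109)² = 0.000472
δQ/Q = √(0.0439) = 0.210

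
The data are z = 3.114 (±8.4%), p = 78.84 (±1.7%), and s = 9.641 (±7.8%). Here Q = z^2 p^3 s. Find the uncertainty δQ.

8.8e+06

For a monomial Q ∝ z^2, p^3, s, fractional errors add in quadrature:
  (2·δz/z)² = (2×0.0840)² = 0.0282;  (3·δp/p)² = (3×0.0170)² = 0.00260;  (1·δs/s)² = (1×0.0780)² = 0.00608
δQ/Q = √(0.0369) = 0.192
Q = 4.581e+07, so δQ = 0.192 × 4.581e+07 = 8.8e+06.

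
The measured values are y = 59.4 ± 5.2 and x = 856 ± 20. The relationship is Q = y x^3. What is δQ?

Relative error in a monomial: (δQ/Q)² = Σ (nᵢ · δxᵢ/xᵢ)².
  (1·δy/y)² = (1×0.0875)² = 0.00766;  (3·δx/x)² = (3×0.0234)² = 0.00491
δQ/Q = √(0.0126) = 0.112
Q = 3.73e+10, so δQ = 0.112 × 3.73e+10 = 4.18e+09.

4.18e+09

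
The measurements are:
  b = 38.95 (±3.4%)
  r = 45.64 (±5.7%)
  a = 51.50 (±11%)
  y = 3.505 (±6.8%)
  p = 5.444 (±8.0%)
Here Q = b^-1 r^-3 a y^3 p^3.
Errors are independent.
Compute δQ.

Each factor contributes (exponent × relative error)² to (δQ/Q)²:
  (-1·δb/b)² = (-1×0.0340)² = 0.00116;  (-3·δr/r)² = (-3×0.0570)² = 0.0292;  (1·δa/a)² = (1×0.110)² = 0.0121;  (3·δy/y)² = (3×0.0680)² = 0.0416;  (3·δp/p)² = (3×0.0800)² = 0.0576
δQ/Q = √(0.142) = 0.376
Q = 0.09662, so δQ = 0.376 × 0.09662 = 0.0364.

0.0364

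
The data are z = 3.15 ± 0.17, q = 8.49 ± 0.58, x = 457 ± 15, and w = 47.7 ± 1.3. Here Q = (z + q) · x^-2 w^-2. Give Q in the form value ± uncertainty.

Let u = z + q = 11.6. δu = √(δz² + δq²) = √(0.0289 + 0.336) = 0.604, so δu/u = 0.0519.
Q is then a monomial in u, x, w:
δQ/Q = √((δu/u)² + (-2·δx/x)² + (-2·δw/w)²) = √(0.00270 + 0.00431 + 0.00297) = 0.0999
Q = 2.45e-08, so δQ = 0.0999 × 2.45e-08 = 2.45e-09.

(2.45 ± 0.245) × 10^-8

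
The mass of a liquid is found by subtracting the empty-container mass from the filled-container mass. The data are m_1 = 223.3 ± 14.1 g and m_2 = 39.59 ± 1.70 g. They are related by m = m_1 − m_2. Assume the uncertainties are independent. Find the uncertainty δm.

Sums and differences: (δm)² = Σ (cᵢ δxᵢ)².
  (δm_1)² = 199;  (δm_2)² = 2.89
δm = √(202) = 14.2 g

14.2 g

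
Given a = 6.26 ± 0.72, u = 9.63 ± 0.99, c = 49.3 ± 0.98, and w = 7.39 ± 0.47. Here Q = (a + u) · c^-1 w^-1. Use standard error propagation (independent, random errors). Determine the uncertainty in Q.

Let h = a + u = 15.9. δh = √(δa² + δu²) = √(0.518 + 0.980) = 1.22, so δh/h = 0.0770.
Q is then a monomial in h, c, w:
δQ/Q = √((δh/h)² + (-1·δc/c)² + (-1·δw/w)²) = √(0.00593 + 0.000395 + 0.00404) = 0.102
Q = 0.0436, so δQ = 0.102 × 0.0436 = 0.00444.

0.00444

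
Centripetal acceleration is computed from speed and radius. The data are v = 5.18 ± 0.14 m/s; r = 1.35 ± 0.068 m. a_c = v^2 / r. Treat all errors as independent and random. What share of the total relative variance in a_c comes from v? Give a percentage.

53.5%

(δa_c/a_c)² = (2·δv/v)² + (-1·δr/r)²
  v term: (2×0.0270)² = 0.00292
  r term: (-1×0.0504)² = 0.00254
Total = 0.00546. Share from v = 0.00292/0.00546 = 0.535.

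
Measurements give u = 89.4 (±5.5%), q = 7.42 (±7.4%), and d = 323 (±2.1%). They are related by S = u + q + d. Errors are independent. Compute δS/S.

S is a linear combination, so absolute uncertainties add in quadrature:
  (δu)² = 24.2;  (δq)² = 0.301;  (δd)² = 46.0
δS = √(70.5) = 8.40
S = 420, so δS/S = 8.40/420 = 0.0200.

0.0200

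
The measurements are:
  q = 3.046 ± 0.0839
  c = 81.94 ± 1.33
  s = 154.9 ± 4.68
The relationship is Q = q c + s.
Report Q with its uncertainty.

404.5 ± 9.25

Let p = q·c = 249.6. δp/p = √((1·δq/q)² + (1·δc/c)²) = √(0.000759 + 0.000263) = 0.0320, so δp = 7.98.
Q = p + s: δQ = √(δp² + δs²) = √(63.7 + 21.9) = 9.25
Q = 404.5.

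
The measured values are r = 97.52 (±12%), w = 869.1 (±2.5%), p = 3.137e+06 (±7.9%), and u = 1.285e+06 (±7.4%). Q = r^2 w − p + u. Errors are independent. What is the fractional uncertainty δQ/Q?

0.314

Let h = r^2·w = 8.265e+06. δh/h = √((2·δr/r)² + (1·δw/w)²) = √(0.0576 + 0.000625) = 0.241, so δh = 1.99e+06.
Q = h − p + u: δQ = √(δh² + δp² + δu²) = √(3.98e+12 + 6.14e+10 + 9.04e+09) = 2.01e+06
Q = 6.413e+06, so δQ/Q = 2.01e+06/6.413e+06 = 0.314.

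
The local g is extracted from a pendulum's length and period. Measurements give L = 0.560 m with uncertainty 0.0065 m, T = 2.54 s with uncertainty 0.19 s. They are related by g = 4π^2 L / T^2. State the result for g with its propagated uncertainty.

Since g is a product/quotient, work with relative uncertainties:
  (1·δL/L)² = (1×0.0116)² = 0.000135;  (-2·δT/T)² = (-2×0.0748)² = 0.0224
δg/g = √(0.0225) = 0.150
g = 3.43 m/s^2, so δg = 0.150 × 3.43 = 0.514 m/s^2.

3.43 ± 0.514 m/s^2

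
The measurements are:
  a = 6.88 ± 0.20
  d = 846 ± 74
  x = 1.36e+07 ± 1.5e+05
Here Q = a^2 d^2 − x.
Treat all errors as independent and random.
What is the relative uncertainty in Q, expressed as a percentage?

30.8%

Let p = a^2·d^2 = 3.39e+07. δp/p = √((2·δa/a)² + (2·δd/d)²) = √(0.00338 + 0.0306) = 0.184, so δp = 6.25e+06.
Q = p − x: δQ = √(δp² + δx²) = √(3.9e+13 + 2.25e+10) = 6.25e+06
Q = 2.03e+07, so δQ/Q = 6.25e+06/2.03e+07 = 0.308.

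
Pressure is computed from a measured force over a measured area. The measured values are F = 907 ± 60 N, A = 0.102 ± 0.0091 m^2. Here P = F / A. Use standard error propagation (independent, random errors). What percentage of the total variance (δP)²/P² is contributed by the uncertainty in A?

64.5%

(δP/P)² = (1·δF/F)² + (-1·δA/A)²
  F term: (1×0.0662)² = 0.00438
  A term: (-1×0.0892)² = 0.00796
Total = 0.0123. Share from A = 0.00796/0.0123 = 0.645.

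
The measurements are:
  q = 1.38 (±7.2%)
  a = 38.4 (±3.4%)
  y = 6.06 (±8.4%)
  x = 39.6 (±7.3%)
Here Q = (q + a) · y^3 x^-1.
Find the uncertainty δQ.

Let u = q + a = 39.8. δu = √(δq² + δa²) = √(0.00987 + 1.70) = 1.31, so δu/u = 0.0329.
Q is then a monomial in u, y, x:
δQ/Q = √((δu/u)² + (3·δy/y)² + (-1·δx/x)²) = √(0.00108 + 0.0635 + 0.00533) = 0.264
Q = 224, so δQ = 0.264 × 224 = 59.1.

59.1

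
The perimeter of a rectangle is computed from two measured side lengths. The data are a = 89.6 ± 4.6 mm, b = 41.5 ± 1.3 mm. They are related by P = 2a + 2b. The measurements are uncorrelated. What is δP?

9.56 mm

Absolute uncertainties add in quadrature for a linear combination:
  (2·δa)² = 84.6;  (2·δb)² = 6.76
δP = √(91.4) = 9.56 mm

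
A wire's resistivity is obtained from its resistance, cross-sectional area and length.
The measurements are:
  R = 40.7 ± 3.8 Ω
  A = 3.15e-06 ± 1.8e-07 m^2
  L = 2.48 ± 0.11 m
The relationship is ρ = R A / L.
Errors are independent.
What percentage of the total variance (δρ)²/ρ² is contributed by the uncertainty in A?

(δρ/ρ)² = (1·δR/R)² + (1·δA/A)² + (-1·δL/L)²
  R term: (1×0.0934)² = 0.00872
  A term: (1×0.0571)² = 0.00327
  L term: (-1×0.0444)² = 0.00197
Total = 0.0139. Share from A = 0.00327/0.0139 = 0.234.

23.4%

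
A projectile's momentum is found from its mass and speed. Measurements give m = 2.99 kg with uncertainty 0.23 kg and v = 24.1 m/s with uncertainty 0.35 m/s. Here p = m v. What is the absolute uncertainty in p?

Relative error in a monomial: (δp/p)² = Σ (nᵢ · δxᵢ/xᵢ)².
  (1·δm/m)² = (1×0.0769)² = 0.00592;  (1·δv/v)² = (1×0.0145)² = 0.000211
δp/p = √(0.00613) = 0.0783
p = 72.1 kg·m/s, so δp = 0.0783 × 72.1 = 5.64 kg·m/s.

5.64 kg·m/s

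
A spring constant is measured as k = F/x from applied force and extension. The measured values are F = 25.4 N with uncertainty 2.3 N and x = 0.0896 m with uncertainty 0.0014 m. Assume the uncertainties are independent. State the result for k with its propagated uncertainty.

283 ± 26.0 N/m

For a monomial k ∝ F, x^-1, fractional errors add in quadrature:
  (1·δF/F)² = (1×0.0906)² = 0.00820;  (-1·δx/x)² = (-1×0.0156)² = 0.000244
δk/k = √(0.00844) = 0.0919
k = 283 N/m, so δk = 0.0919 × 283 = 26.0 N/m.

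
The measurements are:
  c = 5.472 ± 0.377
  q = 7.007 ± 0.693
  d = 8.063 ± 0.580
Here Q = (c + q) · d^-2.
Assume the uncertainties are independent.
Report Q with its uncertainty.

0.1919 ± 0.0302

Let u = c + q = 12.48. δu = √(δc² + δq²) = √(0.142 + 0.480) = 0.789, so δu/u = 0.0632.
Q is then a monomial in u, d:
δQ/Q = √((δu/u)² + (-2·δd/d)²) = √(0.00400 + 0.0207) = 0.157
Q = 0.1919, so δQ = 0.157 × 0.1919 = 0.0302.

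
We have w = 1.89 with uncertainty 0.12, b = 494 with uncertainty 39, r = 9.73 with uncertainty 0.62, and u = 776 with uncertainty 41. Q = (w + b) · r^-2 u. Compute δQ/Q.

0.159

Let h = w + b = 496. δh = √(δw² + δb²) = √(0.0144 + 1520) = 39.0, so δh/h = 0.0786.
Q is then a monomial in h, r, u:
δQ/Q = √((δh/h)² + (-2·δr/r)² + (1·δu/u)²) = √(0.00619 + 0.0162 + 0.00279) = 0.159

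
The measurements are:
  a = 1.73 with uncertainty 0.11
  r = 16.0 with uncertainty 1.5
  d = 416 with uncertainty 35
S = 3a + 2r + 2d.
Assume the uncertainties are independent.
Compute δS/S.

0.0806

Each term contributes (cᵢ δxᵢ)² to (δS)²:
  (3·δa)² = 0.109;  (2·δr)² = 9.00;  (2·δd)² = 4900
δS = √(4910) = 70.1
S = 869, so δS/S = 70.1/869 = 0.0806.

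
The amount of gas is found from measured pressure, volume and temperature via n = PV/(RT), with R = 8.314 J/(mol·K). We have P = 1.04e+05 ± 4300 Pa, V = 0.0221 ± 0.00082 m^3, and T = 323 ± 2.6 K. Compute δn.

Each factor contributes (exponent × relative error)² to (δn/n)²:
  (1·δP/P)² = (1×0.0413)² = 0.00171;  (1·δV/V)² = (1×0.0371)² = 0.00138;  (-1·δT/T)² = (-1×0.00805)² = 6.48e-05
δn/n = √(0.00315) = 0.0561
n = 0.856 mol, so δn = 0.0561 × 0.856 = 0.0480 mol.

0.0480 mol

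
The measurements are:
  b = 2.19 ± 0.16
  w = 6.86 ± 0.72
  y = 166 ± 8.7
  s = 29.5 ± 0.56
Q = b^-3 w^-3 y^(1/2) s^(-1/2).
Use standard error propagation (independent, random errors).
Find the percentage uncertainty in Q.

For a monomial Q ∝ b^-3, w^-3, y^(1/2), s^(-1/2), fractional errors add in quadrature:
  (-3·δb/b)² = (-3×0.0731)² = 0.0480;  (-3·δw/w)² = (-3×0.105)² = 0.0991;  (½·δy/y)² = (0.5×0.0524)² = 0.000687;  (−½·δs/s)² = (-0.5×0.0190)² = 9.01e-05
δQ/Q = √(0.148) = 0.385

38.5%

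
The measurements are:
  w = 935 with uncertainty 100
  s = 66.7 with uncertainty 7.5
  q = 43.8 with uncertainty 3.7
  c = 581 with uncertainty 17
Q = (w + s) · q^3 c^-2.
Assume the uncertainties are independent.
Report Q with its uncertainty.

249 ± 69.5

Let u = w + s = 1000. δu = √(δw² + δs²) = √(10000 + 56.2) = 100, so δu/u = 0.100.
Q is then a monomial in u, q, c:
δQ/Q = √((δu/u)² + (3·δq/q)² + (-2·δc/c)²) = √(0.0100 + 0.0642 + 0.00342) = 0.279
Q = 249, so δQ = 0.279 × 249 = 69.5.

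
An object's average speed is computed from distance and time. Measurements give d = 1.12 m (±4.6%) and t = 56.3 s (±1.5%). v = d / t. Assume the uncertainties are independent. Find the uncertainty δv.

Since v is a product/quotient, work with relative uncertainties:
  (1·δd/d)² = (1×0.0460)² = 0.00212;  (-1·δt/t)² = (-1×0.0150)² = 0.000225
δv/v = √(0.00234) = 0.0484
v = 0.0199 m/s, so δv = 0.0484 × 0.0199 = 0.000963 m/s.

0.000963 m/s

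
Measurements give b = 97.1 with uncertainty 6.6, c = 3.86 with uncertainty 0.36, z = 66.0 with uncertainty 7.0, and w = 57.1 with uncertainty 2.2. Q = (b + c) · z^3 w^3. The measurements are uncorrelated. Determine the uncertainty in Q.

Let u = b + c = 101. δu = √(δb² + δc²) = √(43.6 + 0.130) = 6.61, so δu/u = 0.0655.
Q is then a monomial in u, z, w:
δQ/Q = √((δu/u)² + (3·δz/z)² + (3·δw/w)²) = √(0.00429 + 0.101 + 0.0134) = 0.345
Q = 5.4e+12, so δQ = 0.345 × 5.4e+12 = 1.86e+12.

1.86e+12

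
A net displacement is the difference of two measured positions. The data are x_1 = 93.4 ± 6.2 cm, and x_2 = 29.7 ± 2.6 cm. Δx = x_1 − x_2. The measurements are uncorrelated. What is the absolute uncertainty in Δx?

For a sum/difference, combine absolute errors in quadrature:
  (δx_1)² = 38.4;  (δx_2)² = 6.76
δΔx = √(45.2) = 6.72 cm

6.72 cm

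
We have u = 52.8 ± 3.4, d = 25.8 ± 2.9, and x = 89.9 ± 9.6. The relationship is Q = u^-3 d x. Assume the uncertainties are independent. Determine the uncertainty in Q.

0.00390

Products/powers → add relative errors in quadrature, weighted by exponent:
  (-3·δu/u)² = (-3×0.0644)² = 0.0373;  (1·δd/d)² = (1×0.112)² = 0.0126;  (1·δx/x)² = (1×0.107)² = 0.0114
δQ/Q = √(0.0614) = 0.248
Q = 0.0158, so δQ = 0.248 × 0.0158 = 0.00390.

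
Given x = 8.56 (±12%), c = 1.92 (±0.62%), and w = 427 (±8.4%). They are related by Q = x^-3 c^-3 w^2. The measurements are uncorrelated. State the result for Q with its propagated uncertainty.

41.1 ± 16.3

Q is a product of powers, so relative uncertainties combine in quadrature:
  (-3·δx/x)² = (-3×0.120)² = 0.130;  (-3·δc/c)² = (-3×0.00620)² = 0.000346;  (2·δw/w)² = (2×0.0840)² = 0.0282
δQ/Q = √(0.158) = 0.398
Q = 41.1, so δQ = 0.398 × 41.1 = 16.3.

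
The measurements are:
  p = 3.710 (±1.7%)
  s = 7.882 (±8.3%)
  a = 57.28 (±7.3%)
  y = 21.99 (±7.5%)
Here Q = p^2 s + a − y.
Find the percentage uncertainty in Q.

7.46%

Let w = p^2·s = 108.5. δw/w = √((2·δp/p)² + (1·δs/s)²) = √(0.00116 + 0.00689) = 0.0897, so δw = 9.73.
Q = w + a − y: δQ = √(δw² + δa² + δy²) = √(94.7 + 17.5 + 2.72) = 10.7
Q = 143.8, so δQ/Q = 10.7/143.8 = 0.0746.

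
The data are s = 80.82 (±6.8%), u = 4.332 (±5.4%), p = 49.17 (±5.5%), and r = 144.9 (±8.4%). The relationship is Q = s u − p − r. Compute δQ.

32.9

Let w = s·u = 350.1. δw/w = √((1·δs/s)² + (1·δu/u)²) = √(0.00462 + 0.00292) = 0.0868, so δw = 30.4.
Q = w − p − r: δQ = √(δw² + δp² + δr²) = √(924 + 7.31 + 148) = 32.9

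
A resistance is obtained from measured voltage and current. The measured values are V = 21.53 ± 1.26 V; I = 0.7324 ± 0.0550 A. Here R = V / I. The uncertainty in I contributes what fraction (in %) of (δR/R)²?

(δR/R)² = (1·δV/V)² + (-1·δI/I)²
  V term: (1×0.0585)² = 0.00342
  I term: (-1×0.0751)² = 0.00564
Total = 0.00906. Share from I = 0.00564/0.00906 = 0.622.

62.2%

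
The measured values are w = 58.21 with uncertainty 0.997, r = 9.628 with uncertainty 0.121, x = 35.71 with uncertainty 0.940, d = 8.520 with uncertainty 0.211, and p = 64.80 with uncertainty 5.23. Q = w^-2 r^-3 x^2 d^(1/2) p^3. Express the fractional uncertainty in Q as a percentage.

25.3%

Products/powers → add relative errors in quadrature, weighted by exponent:
  (-2·δw/w)² = (-2×0.0171)² = 0.00117;  (-3·δr/r)² = (-3×0.0126)² = 0.00142;  (2·δx/x)² = (2×0.0263)² = 0.00277;  (½·δd/d)² = (0.5×0.0248)² = 0.000153;  (3·δp/p)² = (3×0.0807)² = 0.0586
δQ/Q = √(0.0641) = 0.253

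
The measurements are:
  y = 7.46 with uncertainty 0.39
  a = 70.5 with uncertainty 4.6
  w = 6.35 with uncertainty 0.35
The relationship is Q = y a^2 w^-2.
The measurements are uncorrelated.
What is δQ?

164

Each factor contributes (exponent × relative error)² to (δQ/Q)²:
  (1·δy/y)² = (1×0.0523)² = 0.00273;  (2·δa/a)² = (2×0.0652)² = 0.0170;  (-2·δw/w)² = (-2×0.0551)² = 0.0122
δQ/Q = √(0.0319) = 0.179
Q = 920, so δQ = 0.179 × 920 = 164.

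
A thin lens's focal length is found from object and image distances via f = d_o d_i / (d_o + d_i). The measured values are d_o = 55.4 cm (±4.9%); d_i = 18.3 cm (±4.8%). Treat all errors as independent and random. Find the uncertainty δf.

∂f/∂d_o = (d_i/(d_o+d_i))² = 0.0617;  ∂f/∂d_i = (d_o/(d_o+d_i))² = 0.565
δf = √((∂f/∂d_o · δd_o)² + (∂f/∂d_i · δd_i)²) = √(0.0280 + 0.246) = 0.524 cm

0.524 cm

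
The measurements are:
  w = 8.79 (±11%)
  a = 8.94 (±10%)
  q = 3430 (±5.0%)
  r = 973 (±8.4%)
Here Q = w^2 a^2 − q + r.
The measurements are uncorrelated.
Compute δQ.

Let p = w^2·a^2 = 6180. δp/p = √((2·δw/w)² + (2·δa/a)²) = √(0.0484 + 0.0400) = 0.297, so δp = 1840.
Q = p − q + r: δQ = √(δp² + δq² + δr²) = √(3.37e+06 + 29400 + 6680) = 1850

1850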